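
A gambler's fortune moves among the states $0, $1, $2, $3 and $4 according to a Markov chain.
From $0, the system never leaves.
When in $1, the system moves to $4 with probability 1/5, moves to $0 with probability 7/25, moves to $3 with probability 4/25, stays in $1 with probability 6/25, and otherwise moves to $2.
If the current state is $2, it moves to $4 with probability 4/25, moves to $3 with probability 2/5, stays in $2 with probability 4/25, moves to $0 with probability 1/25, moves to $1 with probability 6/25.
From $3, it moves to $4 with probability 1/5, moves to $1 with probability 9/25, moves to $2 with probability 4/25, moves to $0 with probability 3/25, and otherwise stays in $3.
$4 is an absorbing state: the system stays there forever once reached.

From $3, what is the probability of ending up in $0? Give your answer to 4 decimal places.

Let h(s) be the probability of absorption at $0 starting from transient state s. Then h($0) = 1 and h($4) = 0. By first-step analysis:
h($1) = 0.28·1 + 0.24·h($1) + 0.12·h($2) + 0.16·h($3) + 0.2·0
h($2) = 0.04·1 + 0.24·h($1) + 0.16·h($2) + 0.4·h($3) + 0.16·0
h($3) = 0.12·1 + 0.36·h($1) + 0.16·h($2) + 0.16·h($3) + 0.2·0
Solving: h($1) = 0.5275, h($2) = 0.4113, h($3) = 0.4473.
Starting from $3, the probability is 0.4473.

0.4473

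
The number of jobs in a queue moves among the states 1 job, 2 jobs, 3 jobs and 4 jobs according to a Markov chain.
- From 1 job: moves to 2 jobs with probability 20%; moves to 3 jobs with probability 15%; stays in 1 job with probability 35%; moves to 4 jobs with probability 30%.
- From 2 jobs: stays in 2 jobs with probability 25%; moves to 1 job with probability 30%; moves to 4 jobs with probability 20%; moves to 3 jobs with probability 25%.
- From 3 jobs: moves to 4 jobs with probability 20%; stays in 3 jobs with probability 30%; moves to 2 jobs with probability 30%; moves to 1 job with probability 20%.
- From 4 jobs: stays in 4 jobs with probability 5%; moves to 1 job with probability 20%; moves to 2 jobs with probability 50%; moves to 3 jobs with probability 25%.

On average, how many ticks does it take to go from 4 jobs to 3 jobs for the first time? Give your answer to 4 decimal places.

4.4936

Let t(s) be the expected number of ticks to first reach 3 jobs from state s, with t(3 jobs) = 0. Conditioning on the first tick:
t(1 job) = 1 + 0.35·t(1 job) + 0.2·t(2 jobs) + 0.3·t(4 jobs)
t(2 jobs) = 1 + 0.3·t(1 job) + 0.25·t(2 jobs) + 0.2·t(4 jobs)
t(4 jobs) = 1 + 0.2·t(1 job) + 0.5·t(2 jobs) + 0.05·t(4 jobs)
Solving: t(1 job) = 5.0077, t(2 jobs) = 4.5347, t(4 jobs) = 4.4936.
Expected ticks from 4 jobs to 3 jobs: 4.4936.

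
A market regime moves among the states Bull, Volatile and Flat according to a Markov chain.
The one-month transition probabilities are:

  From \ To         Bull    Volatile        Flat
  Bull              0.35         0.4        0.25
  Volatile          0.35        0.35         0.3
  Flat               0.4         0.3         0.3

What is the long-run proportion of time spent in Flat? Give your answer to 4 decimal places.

0.2818

Let the stationary distribution be π with π = πP and π_1 + π_2 + π_3 = 1.
π_1 = 0.35·π_1 + 0.35·π_2 + 0.4·π_3
π_2 = 0.4·π_1 + 0.35·π_2 + 0.3·π_3
Solving with the normalization constraint gives π = (0.3641, 0.3541, 0.2818).
So the stationary probability of Flat is 0.2818.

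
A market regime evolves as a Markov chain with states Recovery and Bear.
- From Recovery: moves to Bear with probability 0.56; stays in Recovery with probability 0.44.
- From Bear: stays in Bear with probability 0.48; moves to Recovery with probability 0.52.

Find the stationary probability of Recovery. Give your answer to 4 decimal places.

Let the stationary distribution be π with π = πP and π_1 + π_2 = 1.
π_1 = 0.44·π_1 + 0.52·π_2
Solving with the normalization constraint gives π = (0.4815, 0.5185).
So the stationary probability of Recovery is 0.4815.

0.4815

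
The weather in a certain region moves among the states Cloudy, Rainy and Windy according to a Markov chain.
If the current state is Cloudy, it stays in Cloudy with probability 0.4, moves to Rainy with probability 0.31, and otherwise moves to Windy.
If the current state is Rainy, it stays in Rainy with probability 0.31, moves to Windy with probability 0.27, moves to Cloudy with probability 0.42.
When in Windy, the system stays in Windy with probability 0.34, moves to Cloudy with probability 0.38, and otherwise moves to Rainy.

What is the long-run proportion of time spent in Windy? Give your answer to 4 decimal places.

Let the stationary distribution be π with π = πP and π_1 + π_2 + π_3 = 1.
π_1 = 0.4·π_1 + 0.42·π_2 + 0.38·π_3
π_2 = 0.31·π_1 + 0.31·π_2 + 0.28·π_3
Solving with the normalization constraint gives π = (0.4000, 0.3010, 0.2989).
So the stationary probability of Windy is 0.2989.

0.2989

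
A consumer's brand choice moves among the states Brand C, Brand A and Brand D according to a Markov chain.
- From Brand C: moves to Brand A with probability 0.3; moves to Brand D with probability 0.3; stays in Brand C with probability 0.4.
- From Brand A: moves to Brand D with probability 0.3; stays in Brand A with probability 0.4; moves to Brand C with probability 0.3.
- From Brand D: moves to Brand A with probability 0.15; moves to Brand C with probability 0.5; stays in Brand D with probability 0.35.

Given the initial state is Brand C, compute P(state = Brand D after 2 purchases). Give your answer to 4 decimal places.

Sum over the intermediate state after 1 purchase:
P = P(Brand C→Brand C)·P(Brand C→Brand D) + P(Brand C→Brand A)·P(Brand A→Brand D) + P(Brand C→Brand D)·P(Brand D→Brand D)
  = 0.4×0.3 + 0.3×0.3 + 0.3×0.35
  = 0.1200 + 0.0900 + 0.1050 = 0.3150

0.3150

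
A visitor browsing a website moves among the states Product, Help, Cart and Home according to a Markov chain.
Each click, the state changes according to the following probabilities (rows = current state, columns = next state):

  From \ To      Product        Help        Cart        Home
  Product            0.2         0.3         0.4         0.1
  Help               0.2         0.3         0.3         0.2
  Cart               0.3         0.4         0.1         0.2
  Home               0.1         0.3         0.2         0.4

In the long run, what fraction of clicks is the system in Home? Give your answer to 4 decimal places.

0.2247

Let the stationary distribution be π with π = πP and π_1 + π_2 + π_3 + π_4 = 1.
π_1 = 0.2·π_1 + 0.2·π_2 + 0.3·π_3 + 0.1·π_4
π_2 = 0.3·π_1 + 0.3·π_2 + 0.4·π_3 + 0.3·π_4
π_3 = 0.4·π_1 + 0.3·π_2 + 0.1·π_3 + 0.2·π_4
Solving with the normalization constraint gives π = (0.2023, 0.3248, 0.2481, 0.2247).
So the stationary probability of Home is 0.2247.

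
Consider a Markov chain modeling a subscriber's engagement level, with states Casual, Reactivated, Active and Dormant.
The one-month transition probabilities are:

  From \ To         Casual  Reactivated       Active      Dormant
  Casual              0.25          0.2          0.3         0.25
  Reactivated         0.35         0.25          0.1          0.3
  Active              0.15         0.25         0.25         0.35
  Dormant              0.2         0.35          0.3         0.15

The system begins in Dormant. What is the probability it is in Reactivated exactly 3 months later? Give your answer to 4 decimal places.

0.2659

Propagate the distribution vector 3 months from Dormant.
After 0 months: (0.0000, 0.0000, 0.0000, 1.0000)
After 1 month: (0.2000, 0.3500, 0.3000, 0.1500)
After 2 months: (0.2475, 0.2550, 0.2150, 0.2825)
After 3 months: (0.2399, 0.2659, 0.2383, 0.2560)
P(in Reactivated after 3 months) = 0.2659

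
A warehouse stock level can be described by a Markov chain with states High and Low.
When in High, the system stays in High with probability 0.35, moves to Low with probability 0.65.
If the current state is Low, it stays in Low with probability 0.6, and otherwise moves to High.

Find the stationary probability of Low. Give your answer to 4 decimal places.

Let the stationary distribution be π with π = πP and π_1 + π_2 = 1.
π_1 = 0.35·π_1 + 0.4·π_2
Solving with the normalization constraint gives π = (0.3810, 0.6190).
So the stationary probability of Low is 0.6190.

0.6190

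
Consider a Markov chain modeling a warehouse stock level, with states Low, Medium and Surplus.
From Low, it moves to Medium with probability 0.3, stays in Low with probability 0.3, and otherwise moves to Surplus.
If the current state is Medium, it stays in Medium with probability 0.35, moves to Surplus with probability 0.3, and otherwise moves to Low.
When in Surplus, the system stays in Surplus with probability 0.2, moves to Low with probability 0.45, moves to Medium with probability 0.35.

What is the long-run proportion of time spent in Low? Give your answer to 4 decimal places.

Let the stationary distribution be π with π = πP and π_1 + π_2 + π_3 = 1.
π_1 = 0.3·π_1 + 0.35·π_2 + 0.45·π_3
π_2 = 0.3·π_1 + 0.35·π_2 + 0.35·π_3
Solving with the normalization constraint gives π = (0.3624, 0.3319, 0.3057).
So the stationary probability of Low is 0.3624.

0.3624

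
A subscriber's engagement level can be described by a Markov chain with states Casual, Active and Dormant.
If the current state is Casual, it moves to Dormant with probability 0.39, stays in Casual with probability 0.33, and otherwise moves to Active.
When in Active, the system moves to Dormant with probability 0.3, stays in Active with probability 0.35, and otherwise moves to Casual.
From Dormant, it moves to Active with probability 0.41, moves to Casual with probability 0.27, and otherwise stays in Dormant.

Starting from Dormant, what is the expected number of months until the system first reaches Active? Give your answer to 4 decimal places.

Let t(s) be the expected number of months to first reach Active from state s, with t(Active) = 0. Conditioning on the first month:
t(Casual) = 1 + 0.33·t(Casual) + 0.39·t(Dormant)
t(Dormant) = 1 + 0.27·t(Casual) + 0.32·t(Dormant)
Solving: t(Casual) = 3.0545, t(Dormant) = 2.6834.
Expected months from Dormant to Active: 2.6834.

2.6834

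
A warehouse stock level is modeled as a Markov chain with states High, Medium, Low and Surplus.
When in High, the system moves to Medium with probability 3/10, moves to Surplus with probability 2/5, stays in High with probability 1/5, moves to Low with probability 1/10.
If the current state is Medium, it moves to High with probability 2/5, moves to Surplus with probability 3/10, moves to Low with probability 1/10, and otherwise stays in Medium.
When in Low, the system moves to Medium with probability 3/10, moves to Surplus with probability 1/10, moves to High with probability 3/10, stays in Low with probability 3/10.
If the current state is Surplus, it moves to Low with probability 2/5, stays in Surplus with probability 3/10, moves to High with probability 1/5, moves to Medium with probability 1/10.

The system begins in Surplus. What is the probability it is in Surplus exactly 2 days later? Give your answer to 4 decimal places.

0.2400

Propagate the distribution vector 2 days from Surplus.
After 0 days: (0.0000, 0.0000, 0.0000, 1.0000)
After 1 day: (0.2000, 0.1000, 0.4000, 0.3000)
After 2 days: (0.2600, 0.2300, 0.2700, 0.2400)
P(in Surplus after 2 days) = 0.2400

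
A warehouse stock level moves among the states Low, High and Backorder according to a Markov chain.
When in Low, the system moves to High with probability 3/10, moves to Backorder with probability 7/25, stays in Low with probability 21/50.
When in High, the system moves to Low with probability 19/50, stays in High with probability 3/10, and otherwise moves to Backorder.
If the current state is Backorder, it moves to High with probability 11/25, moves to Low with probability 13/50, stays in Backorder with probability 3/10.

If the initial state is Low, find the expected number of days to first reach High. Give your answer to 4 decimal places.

Let t(s) be the expected number of days to first reach High from state s, with t(High) = 0. Conditioning on the first day:
t(Low) = 1 + 0.42·t(Low) + 0.28·t(Backorder)
t(Backorder) = 1 + 0.26·t(Low) + 0.3·t(Backorder)
Solving: t(Low) = 2.9412, t(Backorder) = 2.5210.
Expected days from Low to High: 2.9412.

2.9412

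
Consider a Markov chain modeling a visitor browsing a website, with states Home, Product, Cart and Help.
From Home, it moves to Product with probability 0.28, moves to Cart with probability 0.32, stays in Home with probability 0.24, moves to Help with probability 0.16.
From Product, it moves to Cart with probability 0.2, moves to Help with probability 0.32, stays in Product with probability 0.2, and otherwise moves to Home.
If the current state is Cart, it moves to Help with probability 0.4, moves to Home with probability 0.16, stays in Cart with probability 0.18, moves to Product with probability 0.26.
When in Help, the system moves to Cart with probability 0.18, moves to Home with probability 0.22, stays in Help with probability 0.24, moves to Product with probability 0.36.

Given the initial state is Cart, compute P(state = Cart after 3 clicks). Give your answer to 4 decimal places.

0.2177

Propagate the distribution vector 3 clicks from Cart.
After 0 clicks: (0.0000, 0.0000, 1.0000, 0.0000)
After 1 click: (0.1600, 0.2600, 0.1800, 0.4000)
After 2 clicks: (0.2280, 0.2876, 0.2076, 0.2768)
After 3 clicks: (0.2294, 0.2750, 0.2177, 0.2780)
P(in Cart after 3 clicks) = 0.2177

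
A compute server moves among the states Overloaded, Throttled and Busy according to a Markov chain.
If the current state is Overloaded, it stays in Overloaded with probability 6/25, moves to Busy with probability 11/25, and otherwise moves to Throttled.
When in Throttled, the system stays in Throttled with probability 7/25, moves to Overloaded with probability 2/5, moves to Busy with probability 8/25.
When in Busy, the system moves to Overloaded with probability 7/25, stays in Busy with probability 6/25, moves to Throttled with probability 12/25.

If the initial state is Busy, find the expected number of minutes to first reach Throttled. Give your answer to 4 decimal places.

2.2887

Let t(s) be the expected number of minutes to first reach Throttled from state s, with t(Throttled) = 0. Conditioning on the first minute:
t(Overloaded) = 1 + 0.24·t(Overloaded) + 0.44·t(Busy)
t(Busy) = 1 + 0.28·t(Overloaded) + 0.24·t(Busy)
Solving: t(Overloaded) = 2.6408, t(Busy) = 2.2887.
Expected minutes from Busy to Throttled: 2.2887.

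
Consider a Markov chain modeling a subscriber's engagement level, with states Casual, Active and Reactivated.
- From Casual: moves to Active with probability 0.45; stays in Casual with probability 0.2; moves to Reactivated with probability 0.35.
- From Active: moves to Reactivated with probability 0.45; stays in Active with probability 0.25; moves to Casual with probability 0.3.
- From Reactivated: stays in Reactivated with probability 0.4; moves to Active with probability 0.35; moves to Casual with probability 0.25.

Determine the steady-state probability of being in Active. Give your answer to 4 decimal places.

Let the stationary distribution be π with π = πP and π_1 + π_2 + π_3 = 1.
π_1 = 0.2·π_1 + 0.3·π_2 + 0.25·π_3
π_2 = 0.45·π_1 + 0.25·π_2 + 0.35·π_3
Solving with the normalization constraint gives π = (0.2543, 0.3413, 0.4043).
So the stationary probability of Active is 0.3413.

0.3413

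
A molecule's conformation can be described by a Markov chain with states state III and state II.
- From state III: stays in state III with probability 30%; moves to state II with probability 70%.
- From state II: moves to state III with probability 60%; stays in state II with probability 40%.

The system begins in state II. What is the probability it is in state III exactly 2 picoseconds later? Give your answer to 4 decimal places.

0.4200

Sum over the intermediate state after 1 picosecond:
P = P(state II→state III)·P(state III→state III) + P(state II→state II)·P(state II→state III)
  = 0.6×0.3 + 0.4×0.6
  = 0.1800 + 0.2400 = 0.4200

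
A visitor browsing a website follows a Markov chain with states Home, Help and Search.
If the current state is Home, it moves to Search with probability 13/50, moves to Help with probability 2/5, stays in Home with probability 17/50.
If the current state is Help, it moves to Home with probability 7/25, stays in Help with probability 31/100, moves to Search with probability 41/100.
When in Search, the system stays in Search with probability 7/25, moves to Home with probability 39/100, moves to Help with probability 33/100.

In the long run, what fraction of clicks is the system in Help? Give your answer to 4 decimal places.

0.3465

Let the stationary distribution be π with π = πP and π_1 + π_2 + π_3 = 1.
π_1 = 0.34·π_1 + 0.28·π_2 + 0.39·π_3
π_2 = 0.4·π_1 + 0.31·π_2 + 0.33·π_3
Solving with the normalization constraint gives π = (0.3351, 0.3465, 0.3183).
So the stationary probability of Help is 0.3465.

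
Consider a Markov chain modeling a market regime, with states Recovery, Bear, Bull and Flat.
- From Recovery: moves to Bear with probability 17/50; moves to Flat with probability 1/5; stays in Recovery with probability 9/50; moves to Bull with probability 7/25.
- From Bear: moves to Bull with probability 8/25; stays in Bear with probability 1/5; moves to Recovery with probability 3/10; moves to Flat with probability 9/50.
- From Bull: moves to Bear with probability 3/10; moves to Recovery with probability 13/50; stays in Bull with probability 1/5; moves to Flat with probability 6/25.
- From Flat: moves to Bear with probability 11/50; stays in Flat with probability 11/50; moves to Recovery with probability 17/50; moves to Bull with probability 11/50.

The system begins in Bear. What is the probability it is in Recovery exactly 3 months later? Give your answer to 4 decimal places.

0.2674

Propagate the distribution vector 3 months from Bear.
After 0 months: (0.0000, 1.0000, 0.0000, 0.0000)
After 1 month: (0.3000, 0.2000, 0.3200, 0.1800)
After 2 months: (0.2584, 0.2776, 0.2516, 0.2124)
After 3 months: (0.2674, 0.2656, 0.2582, 0.2088)
P(in Recovery after 3 months) = 0.2674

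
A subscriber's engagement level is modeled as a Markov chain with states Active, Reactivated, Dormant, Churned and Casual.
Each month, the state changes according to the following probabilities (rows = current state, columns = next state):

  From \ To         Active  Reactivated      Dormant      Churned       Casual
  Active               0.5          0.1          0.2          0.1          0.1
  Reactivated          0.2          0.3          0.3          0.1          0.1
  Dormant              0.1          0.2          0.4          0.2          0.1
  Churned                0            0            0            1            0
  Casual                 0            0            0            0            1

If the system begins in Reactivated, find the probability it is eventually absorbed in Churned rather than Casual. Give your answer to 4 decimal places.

Let h(s) be the probability of absorption at Churned starting from transient state s. Then h(Churned) = 1 and h(Casual) = 0. By first-step analysis:
h(Active) = 0.5·h(Active) + 0.1·h(Reactivated) + 0.2·h(Dormant) + 0.1·1 + 0.1·0
h(Reactivated) = 0.2·h(Active) + 0.3·h(Reactivated) + 0.3·h(Dormant) + 0.1·1 + 0.1·0
h(Dormant) = 0.1·h(Active) + 0.2·h(Reactivated) + 0.4·h(Dormant) + 0.2·1 + 0.1·0
Solving: h(Active) = 0.5594, h(Reactivated) = 0.5664, h(Dormant) = 0.6154.
Starting from Reactivated, the probability is 0.5664.

0.5664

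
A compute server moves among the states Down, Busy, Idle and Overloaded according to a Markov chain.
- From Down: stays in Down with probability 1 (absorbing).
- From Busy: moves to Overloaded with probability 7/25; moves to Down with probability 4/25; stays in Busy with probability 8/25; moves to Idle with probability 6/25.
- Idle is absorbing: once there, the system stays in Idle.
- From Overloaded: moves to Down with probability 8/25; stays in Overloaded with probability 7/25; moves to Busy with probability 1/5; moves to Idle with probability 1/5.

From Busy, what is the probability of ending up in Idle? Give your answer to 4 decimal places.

Let h(s) be the probability of absorption at Idle starting from transient state s. Then h(Idle) = 1 and h(Down) = 0. By first-step analysis:
h(Busy) = 0.16·0 + 0.32·h(Busy) + 0.24·1 + 0.28·h(Overloaded)
h(Overloaded) = 0.32·0 + 0.2·h(Busy) + 0.2·1 + 0.28·h(Overloaded)
Solving: h(Busy) = 0.5277, h(Overloaded) = 0.4244.
Starting from Busy, the probability is 0.5277.

0.5277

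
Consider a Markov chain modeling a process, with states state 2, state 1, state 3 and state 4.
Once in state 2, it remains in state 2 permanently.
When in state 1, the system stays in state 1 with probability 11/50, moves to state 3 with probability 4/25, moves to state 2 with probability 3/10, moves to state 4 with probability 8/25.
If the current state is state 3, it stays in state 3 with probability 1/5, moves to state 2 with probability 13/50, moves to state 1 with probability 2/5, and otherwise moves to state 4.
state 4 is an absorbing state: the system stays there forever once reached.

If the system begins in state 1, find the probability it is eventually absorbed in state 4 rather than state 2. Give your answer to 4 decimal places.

0.4971

Let h(s) be the probability of absorption at state 4 starting from transient state s. Then h(state 4) = 1 and h(state 2) = 0. By first-step analysis:
h(state 1) = 0.3·0 + 0.22·h(state 1) + 0.16·h(state 3) + 0.32·1
h(state 3) = 0.26·0 + 0.4·h(state 1) + 0.2·h(state 3) + 0.14·1
Solving: h(state 1) = 0.4971, h(state 3) = 0.4236.
Starting from state 1, the probability is 0.4971.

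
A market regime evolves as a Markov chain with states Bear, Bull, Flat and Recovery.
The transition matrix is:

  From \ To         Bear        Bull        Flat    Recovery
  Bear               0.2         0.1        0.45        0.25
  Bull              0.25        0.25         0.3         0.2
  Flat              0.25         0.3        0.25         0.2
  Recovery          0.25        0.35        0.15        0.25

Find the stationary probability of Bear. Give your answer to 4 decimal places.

Let the stationary distribution be π with π = πP and π_1 + π_2 + π_3 + π_4 = 1.
π_1 = 0.2·π_1 + 0.25·π_2 + 0.25·π_3 + 0.25·π_4
π_2 = 0.1·π_1 + 0.25·π_2 + 0.3·π_3 + 0.35·π_4
π_3 = 0.45·π_1 + 0.3·π_2 + 0.25·π_3 + 0.15·π_4
Solving with the normalization constraint gives π = (0.2381, 0.2510, 0.2879, 0.2231).
So the stationary probability of Bear is 0.2381.

0.2381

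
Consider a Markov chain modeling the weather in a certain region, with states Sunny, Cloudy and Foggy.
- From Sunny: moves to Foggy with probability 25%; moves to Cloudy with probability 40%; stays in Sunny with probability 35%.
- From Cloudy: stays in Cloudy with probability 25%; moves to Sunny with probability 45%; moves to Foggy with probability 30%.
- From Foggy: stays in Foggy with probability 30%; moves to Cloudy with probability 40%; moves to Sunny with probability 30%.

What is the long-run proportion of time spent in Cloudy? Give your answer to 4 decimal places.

Let the stationary distribution be π with π = πP and π_1 + π_2 + π_3 = 1.
π_1 = 0.35·π_1 + 0.45·π_2 + 0.3·π_3
π_2 = 0.4·π_1 + 0.25·π_2 + 0.4·π_3
Solving with the normalization constraint gives π = (0.3707, 0.3478, 0.2815).
So the stationary probability of Cloudy is 0.3478.

0.3478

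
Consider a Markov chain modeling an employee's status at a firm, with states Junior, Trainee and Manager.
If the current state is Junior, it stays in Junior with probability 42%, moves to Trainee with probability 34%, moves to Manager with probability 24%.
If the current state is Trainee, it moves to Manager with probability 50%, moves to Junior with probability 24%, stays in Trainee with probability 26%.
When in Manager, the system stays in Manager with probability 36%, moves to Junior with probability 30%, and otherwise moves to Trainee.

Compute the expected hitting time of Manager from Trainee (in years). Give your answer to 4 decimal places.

2.3590

Let t(s) be the expected number of years to first reach Manager from state s, with t(Manager) = 0. Conditioning on the first year:
t(Junior) = 1 + 0.42·t(Junior) + 0.34·t(Trainee)
t(Trainee) = 1 + 0.24·t(Junior) + 0.26·t(Trainee)
Solving: t(Junior) = 3.1070, t(Trainee) = 2.3590.
Expected years from Trainee to Manager: 2.3590.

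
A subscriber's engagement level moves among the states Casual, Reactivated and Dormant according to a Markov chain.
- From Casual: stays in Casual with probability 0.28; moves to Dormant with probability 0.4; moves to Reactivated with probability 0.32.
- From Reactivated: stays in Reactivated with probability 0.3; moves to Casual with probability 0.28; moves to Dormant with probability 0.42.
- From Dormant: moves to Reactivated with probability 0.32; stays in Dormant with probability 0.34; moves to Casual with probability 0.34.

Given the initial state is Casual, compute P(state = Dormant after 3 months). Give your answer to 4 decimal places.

0.3833

Propagate the distribution vector 3 months from Casual.
After 0 months: (1.0000, 0.0000, 0.0000)
After 1 month: (0.2800, 0.3200, 0.4000)
After 2 months: (0.3040, 0.3136, 0.3824)
After 3 months: (0.3029, 0.3137, 0.3833)
P(in Dormant after 3 months) = 0.3833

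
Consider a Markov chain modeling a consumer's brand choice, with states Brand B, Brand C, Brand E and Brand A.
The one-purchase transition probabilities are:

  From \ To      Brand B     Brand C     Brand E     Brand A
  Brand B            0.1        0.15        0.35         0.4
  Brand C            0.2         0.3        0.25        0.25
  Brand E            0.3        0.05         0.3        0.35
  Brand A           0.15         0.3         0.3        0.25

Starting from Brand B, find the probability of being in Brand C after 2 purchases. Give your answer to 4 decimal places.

Propagate the distribution vector 2 purchases from Brand B.
After 0 purchases: (1.0000, 0.0000, 0.0000, 0.0000)
After 1 purchase: (0.1000, 0.1500, 0.3500, 0.4000)
After 2 purchases: (0.2050, 0.1975, 0.2975, 0.3000)
P(in Brand C after 2 purchases) = 0.1975

0.1975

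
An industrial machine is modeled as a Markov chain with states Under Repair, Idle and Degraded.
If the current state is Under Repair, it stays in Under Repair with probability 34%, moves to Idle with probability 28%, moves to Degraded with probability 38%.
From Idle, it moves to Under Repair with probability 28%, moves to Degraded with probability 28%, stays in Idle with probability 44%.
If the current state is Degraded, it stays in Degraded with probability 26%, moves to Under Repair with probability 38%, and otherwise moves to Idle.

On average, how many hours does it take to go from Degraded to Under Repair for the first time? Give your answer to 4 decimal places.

Let t(s) be the expected number of hours to first reach Under Repair from state s, with t(Under Repair) = 0. Conditioning on the first hour:
t(Idle) = 1 + 0.44·t(Idle) + 0.28·t(Degraded)
t(Degraded) = 1 + 0.36·t(Idle) + 0.26·t(Degraded)
Solving: t(Idle) = 3.2526, t(Degraded) = 2.9337.
Expected hours from Degraded to Under Repair: 2.9337.

2.9337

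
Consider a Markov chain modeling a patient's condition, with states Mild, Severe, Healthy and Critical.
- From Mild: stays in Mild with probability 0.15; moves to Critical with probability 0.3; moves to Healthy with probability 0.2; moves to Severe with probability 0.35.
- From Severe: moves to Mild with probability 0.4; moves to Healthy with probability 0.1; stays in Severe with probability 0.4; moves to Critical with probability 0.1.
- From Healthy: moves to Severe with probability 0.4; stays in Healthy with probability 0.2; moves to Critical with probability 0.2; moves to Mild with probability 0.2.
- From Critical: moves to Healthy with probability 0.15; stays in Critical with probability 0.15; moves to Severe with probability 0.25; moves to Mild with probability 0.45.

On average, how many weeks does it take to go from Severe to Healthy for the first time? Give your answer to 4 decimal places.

Let t(s) be the expected number of weeks to first reach Healthy from state s, with t(Healthy) = 0. Conditioning on the first week:
t(Mild) = 1 + 0.15·t(Mild) + 0.35·t(Severe) + 0.3·t(Critical)
t(Severe) = 1 + 0.4·t(Mild) + 0.4·t(Severe) + 0.1·t(Critical)
t(Critical) = 1 + 0.45·t(Mild) + 0.25·t(Severe) + 0.15·t(Critical)
Solving: t(Mild) = 6.4414, t(Severe) = 7.0721, t(Critical) = 6.6667.
Expected weeks from Severe to Healthy: 7.0721.

7.0721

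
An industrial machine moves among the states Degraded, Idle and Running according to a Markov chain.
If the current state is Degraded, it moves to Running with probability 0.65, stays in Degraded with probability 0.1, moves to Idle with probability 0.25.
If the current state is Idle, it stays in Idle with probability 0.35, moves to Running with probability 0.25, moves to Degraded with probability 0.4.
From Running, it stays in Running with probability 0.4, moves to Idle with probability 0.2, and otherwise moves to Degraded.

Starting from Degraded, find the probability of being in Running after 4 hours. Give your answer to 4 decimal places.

0.4340

Propagate the distribution vector 4 hours from Degraded.
After 0 hours: (1.0000, 0.0000, 0.0000)
After 1 hour: (0.1000, 0.2500, 0.6500)
After 2 hours: (0.3700, 0.2425, 0.3875)
After 3 hours: (0.2890, 0.2549, 0.4561)
After 4 hours: (0.3133, 0.2527, 0.4340)
P(in Running after 4 hours) = 0.4340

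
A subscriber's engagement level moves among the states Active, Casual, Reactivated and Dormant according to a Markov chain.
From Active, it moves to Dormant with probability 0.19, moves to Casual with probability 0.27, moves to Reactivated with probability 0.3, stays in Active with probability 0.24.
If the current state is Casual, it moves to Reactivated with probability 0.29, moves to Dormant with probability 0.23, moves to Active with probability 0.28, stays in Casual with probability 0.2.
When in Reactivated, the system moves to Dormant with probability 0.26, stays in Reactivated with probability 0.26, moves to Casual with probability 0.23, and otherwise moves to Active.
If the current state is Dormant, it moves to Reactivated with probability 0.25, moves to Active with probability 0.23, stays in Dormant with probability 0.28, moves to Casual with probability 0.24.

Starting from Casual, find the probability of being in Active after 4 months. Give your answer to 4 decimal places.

Propagate the distribution vector 4 months from Casual.
After 0 months: (0.0000, 1.0000, 0.0000, 0.0000)
After 1 month: (0.2800, 0.2000, 0.2900, 0.2300)
After 2 months: (0.2486, 0.2375, 0.2749, 0.2390)
After 3 months: (0.2499, 0.2352, 0.2747, 0.2403)
After 4 months: (0.2498, 0.2353, 0.2746, 0.2403)
P(in Active after 4 months) = 0.2498

0.2498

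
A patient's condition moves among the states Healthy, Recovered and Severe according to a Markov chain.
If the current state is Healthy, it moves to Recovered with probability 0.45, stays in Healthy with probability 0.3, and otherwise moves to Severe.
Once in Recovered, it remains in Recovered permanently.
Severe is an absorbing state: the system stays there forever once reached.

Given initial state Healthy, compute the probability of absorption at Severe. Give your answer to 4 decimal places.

Let h(s) be the probability of absorption at Severe starting from transient state s. Then h(Severe) = 1 and h(Recovered) = 0. By first-step analysis:
h(Healthy) = 0.3·h(Healthy) + 0.45·0 + 0.25·1
Solving: h(Healthy) = 0.3571.
Starting from Healthy, the probability is 0.3571.

0.3571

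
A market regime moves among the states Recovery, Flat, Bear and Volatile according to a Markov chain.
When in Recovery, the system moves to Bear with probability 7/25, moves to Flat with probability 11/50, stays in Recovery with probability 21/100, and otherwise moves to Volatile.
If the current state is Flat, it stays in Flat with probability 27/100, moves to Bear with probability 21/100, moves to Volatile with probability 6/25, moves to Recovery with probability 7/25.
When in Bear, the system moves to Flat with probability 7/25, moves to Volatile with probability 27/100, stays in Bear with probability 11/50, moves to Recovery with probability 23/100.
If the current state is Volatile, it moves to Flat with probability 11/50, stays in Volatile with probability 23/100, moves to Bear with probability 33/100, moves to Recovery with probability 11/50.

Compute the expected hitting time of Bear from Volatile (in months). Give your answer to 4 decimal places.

3.4408

Let t(s) be the expected number of months to first reach Bear from state s, with t(Bear) = 0. Conditioning on the first month:
t(Recovery) = 1 + 0.21·t(Recovery) + 0.22·t(Flat) + 0.29·t(Volatile)
t(Flat) = 1 + 0.28·t(Recovery) + 0.27·t(Flat) + 0.24·t(Volatile)
t(Volatile) = 1 + 0.22·t(Recovery) + 0.22·t(Flat) + 0.23·t(Volatile)
Solving: t(Recovery) = 3.6111, t(Flat) = 3.8862, t(Volatile) = 3.4408.
Expected months from Volatile to Bear: 3.4408.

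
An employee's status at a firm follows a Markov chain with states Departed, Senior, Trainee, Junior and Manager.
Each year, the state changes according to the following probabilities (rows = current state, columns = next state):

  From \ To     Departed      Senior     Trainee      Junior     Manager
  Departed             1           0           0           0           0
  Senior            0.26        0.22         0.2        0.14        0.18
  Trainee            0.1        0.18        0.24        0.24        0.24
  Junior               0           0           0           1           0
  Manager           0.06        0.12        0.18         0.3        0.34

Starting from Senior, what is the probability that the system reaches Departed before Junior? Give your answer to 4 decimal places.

Let h(s) be the probability of absorption at Departed starting from transient state s. Then h(Departed) = 1 and h(Junior) = 0. By first-step analysis:
h(Senior) = 0.26·1 + 0.22·h(Senior) + 0.2·h(Trainee) + 0.14·0 + 0.18·h(Manager)
h(Trainee) = 0.1·1 + 0.18·h(Senior) + 0.24·h(Trainee) + 0.24·0 + 0.24·h(Manager)
h(Manager) = 0.06·1 + 0.12·h(Senior) + 0.18·h(Trainee) + 0.3·0 + 0.34·h(Manager)
Solving: h(Senior) = 0.4798, h(Trainee) = 0.3299, h(Manager) = 0.2681.
Starting from Senior, the probability is 0.4798.

0.4798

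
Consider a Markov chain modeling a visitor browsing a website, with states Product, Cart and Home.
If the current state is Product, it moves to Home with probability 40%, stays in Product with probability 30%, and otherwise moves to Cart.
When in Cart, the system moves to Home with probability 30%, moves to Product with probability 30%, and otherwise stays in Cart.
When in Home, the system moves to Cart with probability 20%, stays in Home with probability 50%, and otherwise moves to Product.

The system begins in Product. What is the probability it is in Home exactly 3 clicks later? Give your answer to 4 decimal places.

Propagate the distribution vector 3 clicks from Product.
After 0 clicks: (1.0000, 0.0000, 0.0000)
After 1 click: (0.3000, 0.3000, 0.4000)
After 2 clicks: (0.3000, 0.2900, 0.4100)
After 3 clicks: (0.3000, 0.2880, 0.4120)
P(in Home after 3 clicks) = 0.4120

0.4120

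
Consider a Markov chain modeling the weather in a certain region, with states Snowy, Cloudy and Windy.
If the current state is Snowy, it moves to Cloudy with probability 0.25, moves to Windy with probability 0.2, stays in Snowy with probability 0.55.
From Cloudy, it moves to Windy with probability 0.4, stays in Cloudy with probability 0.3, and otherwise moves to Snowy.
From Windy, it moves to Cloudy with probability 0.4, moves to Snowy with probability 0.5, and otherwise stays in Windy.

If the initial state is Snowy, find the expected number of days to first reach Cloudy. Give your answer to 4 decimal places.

3.6066

Let t(s) be the expected number of days to first reach Cloudy from state s, with t(Cloudy) = 0. Conditioning on the first day:
t(Snowy) = 1 + 0.55·t(Snowy) + 0.2·t(Windy)
t(Windy) = 1 + 0.5·t(Snowy) + 0.1·t(Windy)
Solving: t(Snowy) = 3.6066, t(Windy) = 3.1148.
Expected days from Snowy to Cloudy: 3.6066.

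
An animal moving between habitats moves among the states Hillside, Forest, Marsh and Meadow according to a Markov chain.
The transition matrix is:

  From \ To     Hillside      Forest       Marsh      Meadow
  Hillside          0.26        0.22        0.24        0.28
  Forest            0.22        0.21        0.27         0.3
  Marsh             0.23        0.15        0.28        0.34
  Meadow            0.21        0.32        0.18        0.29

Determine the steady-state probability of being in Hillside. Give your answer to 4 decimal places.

Let the stationary distribution be π with π = πP and π_1 + π_2 + π_3 + π_4 = 1.
π_1 = 0.26·π_1 + 0.22·π_2 + 0.23·π_3 + 0.21·π_4
π_2 = 0.22·π_1 + 0.21·π_2 + 0.15·π_3 + 0.32·π_4
π_3 = 0.24·π_1 + 0.27·π_2 + 0.28·π_3 + 0.18·π_4
Solving with the normalization constraint gives π = (0.2285, 0.2312, 0.2384, 0.3019).
So the stationary probability of Hillside is 0.2285.

0.2285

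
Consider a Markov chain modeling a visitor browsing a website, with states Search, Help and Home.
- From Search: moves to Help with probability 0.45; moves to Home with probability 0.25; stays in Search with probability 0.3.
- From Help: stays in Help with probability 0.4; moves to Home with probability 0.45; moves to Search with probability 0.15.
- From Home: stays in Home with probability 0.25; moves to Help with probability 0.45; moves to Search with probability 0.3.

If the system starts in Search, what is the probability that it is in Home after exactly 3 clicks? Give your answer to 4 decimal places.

0.3355

Propagate the distribution vector 3 clicks from Search.
After 0 clicks: (1.0000, 0.0000, 0.0000)
After 1 click: (0.3000, 0.4500, 0.2500)
After 2 clicks: (0.2325, 0.4275, 0.3400)
After 3 clicks: (0.2359, 0.4286, 0.3355)
P(in Home after 3 clicks) = 0.3355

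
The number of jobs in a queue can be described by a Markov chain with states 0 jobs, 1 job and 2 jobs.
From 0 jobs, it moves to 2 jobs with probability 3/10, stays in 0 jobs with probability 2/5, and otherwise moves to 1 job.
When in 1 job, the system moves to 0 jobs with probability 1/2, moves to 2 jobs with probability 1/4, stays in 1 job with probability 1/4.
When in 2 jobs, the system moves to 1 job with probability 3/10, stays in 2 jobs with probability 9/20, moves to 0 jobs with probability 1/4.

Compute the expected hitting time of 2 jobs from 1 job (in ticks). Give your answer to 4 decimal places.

Let t(s) be the expected number of ticks to first reach 2 jobs from state s, with t(2 jobs) = 0. Conditioning on the first tick:
t(0 jobs) = 1 + 0.4·t(0 jobs) + 0.3·t(1 job)
t(1 job) = 1 + 0.5·t(0 jobs) + 0.25·t(1 job)
Solving: t(0 jobs) = 3.5000, t(1 job) = 3.6667.
Expected ticks from 1 job to 2 jobs: 3.6667.

3.6667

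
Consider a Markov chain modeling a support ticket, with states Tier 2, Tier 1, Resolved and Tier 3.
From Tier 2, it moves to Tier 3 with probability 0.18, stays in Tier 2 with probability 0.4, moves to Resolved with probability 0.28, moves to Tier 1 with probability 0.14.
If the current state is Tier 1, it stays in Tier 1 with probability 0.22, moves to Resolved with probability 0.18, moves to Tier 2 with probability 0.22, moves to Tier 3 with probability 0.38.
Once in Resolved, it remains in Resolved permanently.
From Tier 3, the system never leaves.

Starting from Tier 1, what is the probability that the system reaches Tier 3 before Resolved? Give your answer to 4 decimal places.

0.6121

Let h(s) be the probability of absorption at Tier 3 starting from transient state s. Then h(Tier 3) = 1 and h(Resolved) = 0. By first-step analysis:
h(Tier 2) = 0.4·h(Tier 2) + 0.14·h(Tier 1) + 0.28·0 + 0.18·1
h(Tier 1) = 0.22·h(Tier 2) + 0.22·h(Tier 1) + 0.18·0 + 0.38·1
Solving: h(Tier 2) = 0.4428, h(Tier 1) = 0.6121.
Starting from Tier 1, the probability is 0.6121.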